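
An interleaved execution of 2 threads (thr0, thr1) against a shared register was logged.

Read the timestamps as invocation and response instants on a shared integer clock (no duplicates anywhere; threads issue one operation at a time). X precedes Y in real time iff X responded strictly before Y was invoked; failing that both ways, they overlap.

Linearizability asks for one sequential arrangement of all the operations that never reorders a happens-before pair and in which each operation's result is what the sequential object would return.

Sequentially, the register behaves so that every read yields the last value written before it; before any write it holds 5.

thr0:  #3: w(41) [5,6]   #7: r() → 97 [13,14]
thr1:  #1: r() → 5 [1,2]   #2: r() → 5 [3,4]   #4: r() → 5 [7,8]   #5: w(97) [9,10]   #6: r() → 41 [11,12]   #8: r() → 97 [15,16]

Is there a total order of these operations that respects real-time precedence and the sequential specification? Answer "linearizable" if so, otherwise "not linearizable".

not linearizable

prefix check: 1..7 passes, 1..8 fails once #4's time-8 response joins
the completed operations (4 total) allow one real-time order; the register replay rejects it
e.g. #1, #2, #3, #4: illegal at step 4, since #4 r() → 5 cannot apply there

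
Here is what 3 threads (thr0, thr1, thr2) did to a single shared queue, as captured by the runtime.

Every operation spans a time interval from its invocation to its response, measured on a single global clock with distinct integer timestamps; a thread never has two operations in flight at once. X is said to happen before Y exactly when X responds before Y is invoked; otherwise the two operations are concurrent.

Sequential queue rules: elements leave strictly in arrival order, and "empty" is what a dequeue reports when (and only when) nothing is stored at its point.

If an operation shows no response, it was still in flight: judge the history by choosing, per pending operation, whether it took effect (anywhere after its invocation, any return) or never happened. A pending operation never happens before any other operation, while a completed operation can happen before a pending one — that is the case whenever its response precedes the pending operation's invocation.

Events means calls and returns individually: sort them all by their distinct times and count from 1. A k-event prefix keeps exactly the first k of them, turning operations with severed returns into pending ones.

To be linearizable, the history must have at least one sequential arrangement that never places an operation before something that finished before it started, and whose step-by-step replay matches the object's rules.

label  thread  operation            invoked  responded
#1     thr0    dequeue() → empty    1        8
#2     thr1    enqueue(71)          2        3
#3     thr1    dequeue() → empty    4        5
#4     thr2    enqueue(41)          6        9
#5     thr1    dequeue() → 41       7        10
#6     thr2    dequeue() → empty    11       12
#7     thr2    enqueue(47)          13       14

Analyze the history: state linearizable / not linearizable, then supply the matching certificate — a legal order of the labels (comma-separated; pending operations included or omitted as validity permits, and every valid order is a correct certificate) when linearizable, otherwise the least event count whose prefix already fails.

the violation lands at event 8, #1's response at time 8: events 1..7 linearize, events 1..8 do not
every one of the 3 real-time-consistent orders over 3 completed queue ops fails the sequential spec
every completion of the 2 pending operations (#4, #5) was checked; none linearizes
sample order #1, #2, #3 (pending dropped) stalls at step 3 — #3 dequeue() → empty has no legal effect
sample order #2, #1, #3 (pending dropped) stalls at step 2 — #1 dequeue() → empty has no legal effect

not linearizable — minimal violating prefix: 8 events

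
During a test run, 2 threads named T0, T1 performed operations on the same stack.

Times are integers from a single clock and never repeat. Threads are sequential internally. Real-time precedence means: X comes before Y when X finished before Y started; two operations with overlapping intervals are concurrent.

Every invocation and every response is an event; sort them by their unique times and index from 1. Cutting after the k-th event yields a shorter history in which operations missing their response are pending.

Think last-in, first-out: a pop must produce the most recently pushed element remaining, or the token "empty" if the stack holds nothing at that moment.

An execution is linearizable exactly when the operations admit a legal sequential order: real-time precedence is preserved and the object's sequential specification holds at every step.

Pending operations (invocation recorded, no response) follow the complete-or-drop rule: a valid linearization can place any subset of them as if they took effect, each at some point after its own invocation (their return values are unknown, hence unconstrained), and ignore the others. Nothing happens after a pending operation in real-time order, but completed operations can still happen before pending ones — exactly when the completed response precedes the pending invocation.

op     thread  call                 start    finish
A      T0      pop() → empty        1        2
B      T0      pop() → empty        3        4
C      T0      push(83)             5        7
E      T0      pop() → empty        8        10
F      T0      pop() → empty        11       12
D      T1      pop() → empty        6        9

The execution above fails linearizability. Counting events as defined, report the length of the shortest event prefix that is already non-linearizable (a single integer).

a valid linearization of events 1..9 exists, for instance A, B, C, E, D:
1. A pop() → empty, leaving stack <>
2. B pop() → empty, leaving stack <>
3. C push(83), leaving stack <83>
4. E pop() (pending, included), leaving stack <>
5. D pop() → empty, leaving stack <>
with event 10 included (E responding at time 10), all real-time-consistent orders fail
e.g. A, B, C, D, E: illegal at step 4, since D pop() → empty cannot apply there
e.g. A, B, C, E, D: illegal at step 4, since E pop() → empty cannot apply there

10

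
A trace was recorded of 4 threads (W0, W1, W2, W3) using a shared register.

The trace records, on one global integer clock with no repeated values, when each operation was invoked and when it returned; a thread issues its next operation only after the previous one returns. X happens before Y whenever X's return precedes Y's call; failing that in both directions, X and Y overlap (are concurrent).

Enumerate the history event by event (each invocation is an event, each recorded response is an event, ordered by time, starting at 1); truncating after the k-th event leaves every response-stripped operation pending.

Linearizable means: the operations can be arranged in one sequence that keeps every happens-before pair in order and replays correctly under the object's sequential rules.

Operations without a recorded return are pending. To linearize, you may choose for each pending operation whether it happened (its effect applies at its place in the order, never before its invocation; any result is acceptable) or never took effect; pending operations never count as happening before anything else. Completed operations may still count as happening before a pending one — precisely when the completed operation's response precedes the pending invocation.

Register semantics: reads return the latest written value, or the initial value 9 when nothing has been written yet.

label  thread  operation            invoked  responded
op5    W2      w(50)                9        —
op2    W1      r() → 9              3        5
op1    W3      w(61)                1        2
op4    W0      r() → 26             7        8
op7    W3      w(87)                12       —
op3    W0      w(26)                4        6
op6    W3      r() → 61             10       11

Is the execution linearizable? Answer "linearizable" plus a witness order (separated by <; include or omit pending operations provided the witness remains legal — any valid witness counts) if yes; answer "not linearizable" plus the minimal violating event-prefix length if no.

already the first 5 events (up to op2's response at time 5) admit no linearization; the first 4 still do
one real-time candidate order over the 2 completed operations — the register replay rejects it
every completion of the 1 pending operation (op3) was checked; none linearizes
for example op1, op2 (pending dropped) fails at step 2: op2 r() → 9 is not legal there

not linearizable — minimal violating prefix: 5 events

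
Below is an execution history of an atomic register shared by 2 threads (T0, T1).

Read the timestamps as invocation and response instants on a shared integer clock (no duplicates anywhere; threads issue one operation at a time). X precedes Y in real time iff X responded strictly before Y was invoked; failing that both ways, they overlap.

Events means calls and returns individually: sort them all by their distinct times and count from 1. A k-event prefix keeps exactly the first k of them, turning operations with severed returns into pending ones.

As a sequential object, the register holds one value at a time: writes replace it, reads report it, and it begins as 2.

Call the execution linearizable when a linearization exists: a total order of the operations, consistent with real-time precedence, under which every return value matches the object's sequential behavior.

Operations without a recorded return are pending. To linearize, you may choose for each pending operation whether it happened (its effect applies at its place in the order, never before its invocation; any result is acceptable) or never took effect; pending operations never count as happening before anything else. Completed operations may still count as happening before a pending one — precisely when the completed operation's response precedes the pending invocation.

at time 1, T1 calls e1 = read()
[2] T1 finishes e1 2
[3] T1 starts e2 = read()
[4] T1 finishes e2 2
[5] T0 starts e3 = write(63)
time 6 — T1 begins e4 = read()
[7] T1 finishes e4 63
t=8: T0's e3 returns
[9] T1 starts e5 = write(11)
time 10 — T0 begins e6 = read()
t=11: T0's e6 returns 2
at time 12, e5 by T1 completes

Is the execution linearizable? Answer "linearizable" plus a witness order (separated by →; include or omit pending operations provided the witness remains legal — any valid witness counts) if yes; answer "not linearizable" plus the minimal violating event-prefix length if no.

events 1..10 are fine; event 11 — the response of e6 at time 11 — makes the prefix non-linearizable
all 2 real-time-respecting orders fail — 5 completed atomic register operations, no legal replay
completion choices over the 1 pending operation (e5) were checked; none helps
sample order e1, e2, e3, e4, e6 (pending dropped) stalls at step 5 — e6 read() → 2 has no legal effect
sample order e1, e2, e4, e3, e6 (pending dropped) stalls at step 3 — e4 read() → 63 has no legal effect

not linearizable — minimal violating prefix: 11 events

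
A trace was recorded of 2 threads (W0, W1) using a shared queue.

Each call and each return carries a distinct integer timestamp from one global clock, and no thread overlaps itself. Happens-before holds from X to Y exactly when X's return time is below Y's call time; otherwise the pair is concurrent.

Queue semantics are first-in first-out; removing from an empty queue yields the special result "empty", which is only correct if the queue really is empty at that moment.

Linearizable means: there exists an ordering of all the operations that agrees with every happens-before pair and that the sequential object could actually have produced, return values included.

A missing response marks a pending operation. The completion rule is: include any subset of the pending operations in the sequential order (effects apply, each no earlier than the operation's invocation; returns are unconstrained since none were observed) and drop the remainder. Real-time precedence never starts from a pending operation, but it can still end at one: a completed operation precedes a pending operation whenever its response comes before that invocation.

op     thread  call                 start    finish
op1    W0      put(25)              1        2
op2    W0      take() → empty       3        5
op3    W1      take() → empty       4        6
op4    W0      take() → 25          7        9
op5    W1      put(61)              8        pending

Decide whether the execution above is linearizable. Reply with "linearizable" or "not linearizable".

already the first 6 events (up to op3's response at time 6) admit no linearization; the first 5 still do
checked exhaustively: 2 real-time-consistent orders of 3 completed operations, zero legal queue replays
one such order, op1, op2, op3, breaks at step 2 where op2 take() → empty is illegal
one such order, op1, op3, op2, breaks at step 2 where op3 take() → empty is illegal

not linearizable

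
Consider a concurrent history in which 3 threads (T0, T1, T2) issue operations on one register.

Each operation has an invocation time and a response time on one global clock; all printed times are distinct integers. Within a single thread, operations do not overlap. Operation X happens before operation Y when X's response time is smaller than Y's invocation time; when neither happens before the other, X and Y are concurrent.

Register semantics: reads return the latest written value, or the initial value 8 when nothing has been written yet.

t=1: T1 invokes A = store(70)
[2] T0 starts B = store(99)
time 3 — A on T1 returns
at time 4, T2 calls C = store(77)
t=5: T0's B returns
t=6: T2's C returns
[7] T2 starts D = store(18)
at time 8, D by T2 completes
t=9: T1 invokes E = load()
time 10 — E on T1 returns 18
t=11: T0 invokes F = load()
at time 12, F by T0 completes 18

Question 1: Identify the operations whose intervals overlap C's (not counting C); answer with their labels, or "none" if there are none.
Answer: B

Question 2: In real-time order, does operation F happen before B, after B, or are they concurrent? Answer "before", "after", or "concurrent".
Answer: after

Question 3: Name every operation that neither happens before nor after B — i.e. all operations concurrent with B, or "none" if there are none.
Answer: A, C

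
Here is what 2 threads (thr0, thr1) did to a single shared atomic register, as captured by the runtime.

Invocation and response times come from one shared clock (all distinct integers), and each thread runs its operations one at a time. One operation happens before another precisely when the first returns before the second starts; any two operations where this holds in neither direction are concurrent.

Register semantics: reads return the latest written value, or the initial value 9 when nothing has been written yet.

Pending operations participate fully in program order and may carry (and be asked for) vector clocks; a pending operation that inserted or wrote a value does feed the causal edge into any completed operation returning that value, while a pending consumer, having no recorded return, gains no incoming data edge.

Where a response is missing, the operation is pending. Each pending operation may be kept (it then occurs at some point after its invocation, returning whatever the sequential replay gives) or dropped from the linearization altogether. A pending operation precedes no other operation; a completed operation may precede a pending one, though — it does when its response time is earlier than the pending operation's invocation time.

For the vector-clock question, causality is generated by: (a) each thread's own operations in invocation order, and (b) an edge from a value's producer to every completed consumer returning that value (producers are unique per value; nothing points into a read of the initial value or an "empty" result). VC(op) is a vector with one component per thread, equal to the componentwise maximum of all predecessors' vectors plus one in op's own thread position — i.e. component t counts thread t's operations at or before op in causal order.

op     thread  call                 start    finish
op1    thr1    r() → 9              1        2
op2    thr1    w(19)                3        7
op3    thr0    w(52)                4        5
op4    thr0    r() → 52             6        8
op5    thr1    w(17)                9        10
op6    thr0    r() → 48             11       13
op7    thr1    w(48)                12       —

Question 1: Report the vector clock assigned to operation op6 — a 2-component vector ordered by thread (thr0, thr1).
Answer: (3, 4)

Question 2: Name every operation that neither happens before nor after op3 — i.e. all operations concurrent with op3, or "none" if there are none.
Answer: op2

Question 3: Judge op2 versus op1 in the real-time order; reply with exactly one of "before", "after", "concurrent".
Answer: after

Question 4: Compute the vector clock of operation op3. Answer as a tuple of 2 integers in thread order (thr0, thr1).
Answer: (1, 0)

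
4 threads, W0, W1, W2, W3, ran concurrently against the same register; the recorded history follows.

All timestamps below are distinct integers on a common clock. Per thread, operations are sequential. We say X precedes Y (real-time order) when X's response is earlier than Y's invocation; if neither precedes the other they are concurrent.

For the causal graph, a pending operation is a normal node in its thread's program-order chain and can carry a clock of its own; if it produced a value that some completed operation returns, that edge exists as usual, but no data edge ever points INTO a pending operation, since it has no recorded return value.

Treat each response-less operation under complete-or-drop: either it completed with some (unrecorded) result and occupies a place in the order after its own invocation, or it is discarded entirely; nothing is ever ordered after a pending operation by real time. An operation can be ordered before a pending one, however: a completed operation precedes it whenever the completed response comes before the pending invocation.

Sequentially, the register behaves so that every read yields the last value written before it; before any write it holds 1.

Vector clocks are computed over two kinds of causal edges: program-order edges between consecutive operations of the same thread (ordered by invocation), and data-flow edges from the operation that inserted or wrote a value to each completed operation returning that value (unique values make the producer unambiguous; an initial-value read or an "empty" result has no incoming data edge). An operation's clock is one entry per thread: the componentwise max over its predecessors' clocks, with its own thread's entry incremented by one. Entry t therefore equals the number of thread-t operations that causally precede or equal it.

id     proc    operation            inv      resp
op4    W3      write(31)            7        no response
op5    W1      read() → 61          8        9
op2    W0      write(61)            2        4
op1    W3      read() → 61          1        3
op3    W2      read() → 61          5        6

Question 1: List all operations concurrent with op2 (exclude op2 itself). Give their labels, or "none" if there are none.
op1

overlap test against op2 [2,4]: concurrent iff the interval meets 2..4
op1 [1,3]: concurrent
op3 [5,6]: after
op4 [7,…): after
op5 [8,9]: after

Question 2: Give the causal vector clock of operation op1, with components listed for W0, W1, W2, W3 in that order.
(1, 0, 0, 1)

VC(op2, invoked at 2): no causal predecessors; +1 on W0 → (1, 0, 0, 0)
merge at op1 (invoked 1): VC(op2)=(1, 0, 0, 0), own-thread bump on W3 → (1, 0, 0, 1)
merge at op3 (invoked 5): VC(op2)=(1, 0, 0, 0), own-thread bump on W2 → (1, 0, 1, 0)
merge at op5 (invoked 8): VC(op2)=(1, 0, 0, 0), own-thread bump on W1 → (1, 1, 0, 0)
merge at op4 (invoked 7): VC(op1)=(1, 0, 0, 1), own-thread bump on W3 → (1, 0, 0, 2)
target: VC(op1) = (1, 0, 0, 1)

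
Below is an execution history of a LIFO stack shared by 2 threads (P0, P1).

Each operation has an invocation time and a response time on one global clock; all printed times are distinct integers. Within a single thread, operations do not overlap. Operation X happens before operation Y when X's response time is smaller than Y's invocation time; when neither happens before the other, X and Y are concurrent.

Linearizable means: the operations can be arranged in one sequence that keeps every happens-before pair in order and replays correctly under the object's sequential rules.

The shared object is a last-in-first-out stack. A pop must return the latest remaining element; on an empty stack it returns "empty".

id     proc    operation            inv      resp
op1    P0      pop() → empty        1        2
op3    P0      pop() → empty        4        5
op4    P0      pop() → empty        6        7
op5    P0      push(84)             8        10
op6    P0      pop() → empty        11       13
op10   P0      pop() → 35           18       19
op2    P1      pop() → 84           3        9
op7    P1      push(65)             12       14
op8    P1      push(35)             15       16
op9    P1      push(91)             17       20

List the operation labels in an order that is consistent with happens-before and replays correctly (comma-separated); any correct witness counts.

op1, op3, op4, op5, op2, op6, op7, op8, op10, op9

1. op1 pop() → empty, leaving stack <>
2. op3 pop() → empty, leaving stack <>
3. op4 pop() → empty, leaving stack <>
4. op5 push(84), leaving stack <84>
5. op2 pop() → 84, leaving stack <>
6. op6 pop() → empty, leaving stack <>
7. op7 push(65), leaving stack <65>
8. op8 push(35), leaving stack <65,35>
9. op10 pop() → 35, leaving stack <65>
10. op9 push(91), leaving stack <65,91>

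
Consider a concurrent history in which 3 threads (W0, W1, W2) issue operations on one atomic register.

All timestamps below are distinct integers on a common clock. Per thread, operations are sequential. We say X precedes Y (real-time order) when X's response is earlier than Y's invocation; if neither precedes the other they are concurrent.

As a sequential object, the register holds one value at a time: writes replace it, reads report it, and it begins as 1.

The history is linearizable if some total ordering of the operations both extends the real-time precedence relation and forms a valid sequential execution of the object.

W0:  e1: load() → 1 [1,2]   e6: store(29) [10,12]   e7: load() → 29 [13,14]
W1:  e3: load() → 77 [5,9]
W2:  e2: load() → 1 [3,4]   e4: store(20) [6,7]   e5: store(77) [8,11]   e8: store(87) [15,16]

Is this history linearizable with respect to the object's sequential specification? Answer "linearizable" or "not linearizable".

a witness: e1, e2, e4, e5, e3, e6, e7, e8
step 1: e1 load() → 1 — value 1
step 2: e2 load() → 1 — value 1
step 3: e4 store(20) — value 20
step 4: e5 store(77) — value 77
step 5: e3 load() → 77 — value 77
step 6: e6 store(29) — value 29
step 7: e7 load() → 29 — value 29
step 8: e8 store(87) — value 87

linearizable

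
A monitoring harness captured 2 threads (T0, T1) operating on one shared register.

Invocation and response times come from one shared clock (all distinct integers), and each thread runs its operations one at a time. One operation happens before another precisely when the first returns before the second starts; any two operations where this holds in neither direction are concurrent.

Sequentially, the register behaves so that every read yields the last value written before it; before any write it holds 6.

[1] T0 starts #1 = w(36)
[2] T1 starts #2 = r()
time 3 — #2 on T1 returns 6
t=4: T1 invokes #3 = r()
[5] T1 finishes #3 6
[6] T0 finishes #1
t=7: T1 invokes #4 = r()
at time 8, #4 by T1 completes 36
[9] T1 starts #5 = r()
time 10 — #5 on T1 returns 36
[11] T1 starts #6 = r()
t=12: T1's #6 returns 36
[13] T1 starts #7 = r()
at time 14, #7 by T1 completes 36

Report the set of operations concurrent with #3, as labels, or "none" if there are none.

#1

#3 spans [4,5]: anything still running between times 4 and 5 counts as concurrent
#1 [1,6]: concurrent
#2 [2,3]: before
#4 [7,8]: after
#5 [9,10]: after
#6 [11,12]: after
#7 [13,14]: after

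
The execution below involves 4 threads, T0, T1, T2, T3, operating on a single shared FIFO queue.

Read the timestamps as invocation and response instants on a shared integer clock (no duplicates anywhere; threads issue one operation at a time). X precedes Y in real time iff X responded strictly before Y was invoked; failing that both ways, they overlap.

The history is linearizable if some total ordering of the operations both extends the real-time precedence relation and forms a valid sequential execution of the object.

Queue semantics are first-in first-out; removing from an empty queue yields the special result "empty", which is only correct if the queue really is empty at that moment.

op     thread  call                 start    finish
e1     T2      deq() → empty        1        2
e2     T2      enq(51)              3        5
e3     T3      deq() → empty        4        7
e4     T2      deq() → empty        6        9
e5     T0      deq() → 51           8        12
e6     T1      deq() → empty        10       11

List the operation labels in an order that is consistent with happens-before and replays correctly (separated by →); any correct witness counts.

e1 → e3 → e2 → e5 → e4 → e6

step 1: e1 deq() → empty — queue <>
step 2: e3 deq() → empty — queue <>
step 3: e2 enq(51) — queue <51>
step 4: e5 deq() → 51 — queue <>
step 5: e4 deq() → empty — queue <>
step 6: e6 deq() → empty — queue <>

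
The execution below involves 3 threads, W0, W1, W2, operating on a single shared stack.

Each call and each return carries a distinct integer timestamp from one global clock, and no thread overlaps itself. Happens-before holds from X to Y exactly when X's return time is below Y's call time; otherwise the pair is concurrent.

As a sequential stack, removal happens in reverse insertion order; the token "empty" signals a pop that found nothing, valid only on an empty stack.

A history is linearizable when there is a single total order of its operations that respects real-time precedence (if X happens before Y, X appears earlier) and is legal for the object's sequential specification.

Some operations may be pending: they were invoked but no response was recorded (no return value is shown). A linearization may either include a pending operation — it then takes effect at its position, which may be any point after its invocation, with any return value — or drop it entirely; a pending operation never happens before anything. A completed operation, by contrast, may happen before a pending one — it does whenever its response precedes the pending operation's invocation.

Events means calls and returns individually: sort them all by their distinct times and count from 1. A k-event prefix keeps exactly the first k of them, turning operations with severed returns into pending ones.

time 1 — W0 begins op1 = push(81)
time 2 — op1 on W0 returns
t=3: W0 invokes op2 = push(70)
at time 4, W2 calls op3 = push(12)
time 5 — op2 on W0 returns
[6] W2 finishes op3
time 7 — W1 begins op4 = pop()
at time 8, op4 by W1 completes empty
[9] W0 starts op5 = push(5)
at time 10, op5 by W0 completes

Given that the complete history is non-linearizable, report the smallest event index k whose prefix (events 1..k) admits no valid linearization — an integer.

one valid order for events 1..7 is op1, op2, op3:
after step 1 (op1 push(81)): stack <81>
after step 2 (op2 push(70)): stack <81,70>
after step 3 (op3 push(12)): stack <81,70,12>
with event 8 included (op4 responding at time 8), all real-time-consistent orders fail
take op1, op2, op3, op4: step 4 already fails, because op4 pop() → empty cannot occur there
take op1, op3, op2, op4: step 4 already fails, because op4 pop() → empty cannot occur there

8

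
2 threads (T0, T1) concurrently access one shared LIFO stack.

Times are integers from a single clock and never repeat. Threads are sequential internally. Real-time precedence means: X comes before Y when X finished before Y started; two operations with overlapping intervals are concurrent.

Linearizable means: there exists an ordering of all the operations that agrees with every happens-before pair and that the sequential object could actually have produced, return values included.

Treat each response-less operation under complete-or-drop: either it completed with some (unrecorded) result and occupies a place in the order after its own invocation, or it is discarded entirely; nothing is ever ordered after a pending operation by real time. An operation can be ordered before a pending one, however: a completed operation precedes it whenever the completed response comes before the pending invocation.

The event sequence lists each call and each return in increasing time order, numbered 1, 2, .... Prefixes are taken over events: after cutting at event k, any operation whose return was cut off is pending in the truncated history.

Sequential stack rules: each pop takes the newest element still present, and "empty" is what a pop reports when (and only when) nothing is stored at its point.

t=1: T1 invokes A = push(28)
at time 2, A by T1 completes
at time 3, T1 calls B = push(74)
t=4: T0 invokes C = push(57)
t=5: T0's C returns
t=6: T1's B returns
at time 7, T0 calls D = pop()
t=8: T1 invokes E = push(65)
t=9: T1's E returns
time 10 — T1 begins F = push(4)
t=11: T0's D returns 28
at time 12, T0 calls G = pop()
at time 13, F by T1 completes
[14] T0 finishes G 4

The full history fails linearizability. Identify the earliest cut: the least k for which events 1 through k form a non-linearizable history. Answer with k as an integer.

a valid linearization of events 1..10 exists, for instance A, B, C, D, E:
step 1: A push(28) — stack <28>
step 2: B push(74) — stack <28,74>
step 3: C push(57) — stack <28,74,57>
step 4: D pop() (pending, included) — stack <28,74>
step 5: E push(65) — stack <28,74,65>
once event 11 joins (D's response, time 11), exhaustive search finds no witness
every completion of the 1 pending operation (F) was checked; none linearizes
sample order A, B, C, D, E (pending dropped) stalls at step 4 — D pop() → 28 has no legal effect
sample order A, B, C, E, D (pending dropped) stalls at step 5 — D pop() → 28 has no legal effect

11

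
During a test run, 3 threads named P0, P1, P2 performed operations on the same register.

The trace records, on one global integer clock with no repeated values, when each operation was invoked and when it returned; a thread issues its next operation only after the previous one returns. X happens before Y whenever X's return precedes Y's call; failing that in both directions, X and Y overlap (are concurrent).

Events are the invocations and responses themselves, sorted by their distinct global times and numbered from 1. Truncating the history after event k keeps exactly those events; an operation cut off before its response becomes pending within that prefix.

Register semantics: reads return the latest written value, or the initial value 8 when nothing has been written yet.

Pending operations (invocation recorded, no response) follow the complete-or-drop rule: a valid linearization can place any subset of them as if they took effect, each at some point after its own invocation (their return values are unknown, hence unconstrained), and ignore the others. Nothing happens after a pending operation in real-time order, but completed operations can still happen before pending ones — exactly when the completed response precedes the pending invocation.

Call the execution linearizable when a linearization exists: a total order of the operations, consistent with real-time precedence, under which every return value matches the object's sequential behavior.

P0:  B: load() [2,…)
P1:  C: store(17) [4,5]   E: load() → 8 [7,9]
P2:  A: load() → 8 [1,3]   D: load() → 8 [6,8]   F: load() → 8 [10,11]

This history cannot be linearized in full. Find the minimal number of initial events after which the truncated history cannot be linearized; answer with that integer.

events 1..7 are linearizable, e.g. via A, B, C:
after step 1 (A load() → 8): value 8
after step 2 (B load() (pending, included)): value 8
after step 3 (C store(17)): value 17
at event 8 (D's time-8 response) nothing linearizes any more
including or dropping the 2 pending operations (B, E) in any combination fails
for example A, C, D (pending dropped) fails at step 3: D load() → 8 is not legal there

8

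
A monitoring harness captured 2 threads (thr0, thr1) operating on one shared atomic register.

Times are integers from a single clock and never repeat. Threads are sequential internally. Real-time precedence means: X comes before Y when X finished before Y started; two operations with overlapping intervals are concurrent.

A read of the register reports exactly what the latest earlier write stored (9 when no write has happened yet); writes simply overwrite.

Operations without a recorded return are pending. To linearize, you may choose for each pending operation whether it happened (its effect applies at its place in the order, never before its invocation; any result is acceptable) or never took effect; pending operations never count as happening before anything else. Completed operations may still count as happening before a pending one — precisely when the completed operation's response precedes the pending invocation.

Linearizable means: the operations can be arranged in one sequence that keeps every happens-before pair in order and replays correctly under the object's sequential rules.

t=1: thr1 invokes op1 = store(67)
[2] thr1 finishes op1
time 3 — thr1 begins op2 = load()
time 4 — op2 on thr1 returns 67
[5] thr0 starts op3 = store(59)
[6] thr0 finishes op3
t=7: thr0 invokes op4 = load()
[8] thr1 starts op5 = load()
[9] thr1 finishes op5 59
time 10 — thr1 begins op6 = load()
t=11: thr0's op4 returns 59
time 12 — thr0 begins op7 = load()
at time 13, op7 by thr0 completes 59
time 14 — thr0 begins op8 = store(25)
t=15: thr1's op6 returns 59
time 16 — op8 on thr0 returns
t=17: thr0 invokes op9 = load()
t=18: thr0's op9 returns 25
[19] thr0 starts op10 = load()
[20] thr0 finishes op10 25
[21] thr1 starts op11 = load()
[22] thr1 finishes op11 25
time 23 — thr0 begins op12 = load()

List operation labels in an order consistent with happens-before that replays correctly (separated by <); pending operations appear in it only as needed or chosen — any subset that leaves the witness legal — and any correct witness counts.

op1 < op2 < op3 < op4 < op5 < op6 < op7 < op8 < op9 < op10 < op11

step 1: op1 store(67) — value 67
step 2: op2 load() → 67 — value 67
step 3: op3 store(59) — value 59
step 4: op4 load() → 59 — value 59
step 5: op5 load() → 59 — value 59
step 6: op6 load() → 59 — value 59
step 7: op7 load() → 59 — value 59
step 8: op8 store(25) — value 25
step 9: op9 load() → 25 — value 25
step 10: op10 load() → 25 — value 25
step 11: op11 load() → 25 — value 25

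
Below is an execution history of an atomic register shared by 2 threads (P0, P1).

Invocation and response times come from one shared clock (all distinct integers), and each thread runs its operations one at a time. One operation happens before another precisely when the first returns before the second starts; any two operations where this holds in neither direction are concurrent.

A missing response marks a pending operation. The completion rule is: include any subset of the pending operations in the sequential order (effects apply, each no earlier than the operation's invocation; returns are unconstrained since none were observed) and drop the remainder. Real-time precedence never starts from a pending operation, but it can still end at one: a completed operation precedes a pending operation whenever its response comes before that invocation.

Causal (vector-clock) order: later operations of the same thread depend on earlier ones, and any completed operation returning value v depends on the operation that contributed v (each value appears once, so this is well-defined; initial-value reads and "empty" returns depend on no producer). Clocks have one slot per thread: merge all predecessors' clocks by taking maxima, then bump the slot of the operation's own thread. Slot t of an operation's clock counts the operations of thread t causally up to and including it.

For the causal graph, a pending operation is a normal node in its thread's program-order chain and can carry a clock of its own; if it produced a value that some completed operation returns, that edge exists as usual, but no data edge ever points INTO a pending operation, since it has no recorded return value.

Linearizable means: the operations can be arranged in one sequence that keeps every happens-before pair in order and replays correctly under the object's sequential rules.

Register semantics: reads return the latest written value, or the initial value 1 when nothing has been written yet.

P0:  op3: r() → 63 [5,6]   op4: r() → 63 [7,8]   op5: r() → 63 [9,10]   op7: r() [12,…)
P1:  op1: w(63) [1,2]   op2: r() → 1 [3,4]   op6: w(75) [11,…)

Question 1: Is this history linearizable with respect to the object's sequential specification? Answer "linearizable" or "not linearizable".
the violation lands at event 4, op2's response at time 4: events 1..3 linearize, events 1..4 do not
exactly one order of the 2 completed ops respects real time; the atomic register replay fails
sample order op1, op2 stalls at step 2 — op2 r() → 1 has no legal effect

not linearizable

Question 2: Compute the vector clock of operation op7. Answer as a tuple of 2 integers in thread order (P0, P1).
no predecessors for op1 (invoked 1): P1 increments from zero → (0, 1)
op2, invoked 3, takes VC(op1)=(0, 1) under max, adds 1 for P1 → (0, 2)
op3, invoked 5, takes VC(op1)=(0, 1) under max, adds 1 for P0 → (1, 1)
op6, invoked 11, takes VC(op2)=(0, 2) under max, adds 1 for P1 → (0, 3)
op4, invoked 7, takes VC(op1)=(0, 1), VC(op3)=(1, 1) under max, adds 1 for P0 → (2, 1)
op5, invoked 9, takes VC(op1)=(0, 1), VC(op4)=(2, 1) under max, adds 1 for P0 → (3, 1)
op7, invoked 12, takes VC(op5)=(3, 1) under max, adds 1 for P0 → (4, 1)
target: VC(op7) = (4, 1)

(4, 1)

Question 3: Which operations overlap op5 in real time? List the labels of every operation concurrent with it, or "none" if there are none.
concurrent with op5 ([9,10]): every op whose interval crosses 9..10
op1 [1,2]: before
op2 [3,4]: before
op3 [5,6]: before
op4 [7,8]: before
op6 [11,…): after
op7 [12,…): after

none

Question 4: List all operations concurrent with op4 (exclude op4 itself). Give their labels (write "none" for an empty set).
overlap test against op4 [7,8]: concurrent iff the interval meets 7..8
op1 [1,2]: before
op2 [3,4]: before
op3 [5,6]: before
op5 [9,10]: after
op6 [11,…): after
op7 [12,…): after

none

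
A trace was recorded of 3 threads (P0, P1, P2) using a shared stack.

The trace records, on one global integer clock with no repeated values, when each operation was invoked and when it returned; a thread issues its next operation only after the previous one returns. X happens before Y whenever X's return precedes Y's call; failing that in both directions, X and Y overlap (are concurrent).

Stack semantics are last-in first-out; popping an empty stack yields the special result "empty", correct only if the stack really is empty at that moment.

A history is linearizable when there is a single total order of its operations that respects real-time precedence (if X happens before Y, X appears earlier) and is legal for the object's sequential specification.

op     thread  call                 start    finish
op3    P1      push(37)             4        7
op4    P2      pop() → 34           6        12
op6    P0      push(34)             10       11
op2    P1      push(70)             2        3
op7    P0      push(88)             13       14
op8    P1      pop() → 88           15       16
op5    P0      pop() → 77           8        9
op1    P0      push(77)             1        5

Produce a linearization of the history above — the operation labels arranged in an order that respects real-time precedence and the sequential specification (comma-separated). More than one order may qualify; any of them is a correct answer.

after step 1 (op2 push(70)): stack <70>
after step 2 (op3 push(37)): stack <70,37>
after step 3 (op1 push(77)): stack <70,37,77>
after step 4 (op5 pop() → 77): stack <70,37>
after step 5 (op6 push(34)): stack <70,37,34>
after step 6 (op4 pop() → 34): stack <70,37>
after step 7 (op7 push(88)): stack <70,37,88>
after step 8 (op8 pop() → 88): stack <70,37>

op2, op3, op1, op5, op6, op4, op7, op8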